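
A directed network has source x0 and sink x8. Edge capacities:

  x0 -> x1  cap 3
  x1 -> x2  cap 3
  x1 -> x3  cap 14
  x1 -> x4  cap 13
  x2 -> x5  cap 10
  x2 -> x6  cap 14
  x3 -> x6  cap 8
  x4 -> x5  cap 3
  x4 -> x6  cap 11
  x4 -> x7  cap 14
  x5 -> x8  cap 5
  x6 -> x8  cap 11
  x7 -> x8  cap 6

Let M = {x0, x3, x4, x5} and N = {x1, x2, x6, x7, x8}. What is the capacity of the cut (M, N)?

41

Edges leaving {x0, x3, x4, x5}: x0→x1 (3), x3→x6 (8), x4→x6 (11), x4→x7 (14), x5→x8 (5).
Cut capacity = 3 + 8 + 11 + 14 + 5 = 41.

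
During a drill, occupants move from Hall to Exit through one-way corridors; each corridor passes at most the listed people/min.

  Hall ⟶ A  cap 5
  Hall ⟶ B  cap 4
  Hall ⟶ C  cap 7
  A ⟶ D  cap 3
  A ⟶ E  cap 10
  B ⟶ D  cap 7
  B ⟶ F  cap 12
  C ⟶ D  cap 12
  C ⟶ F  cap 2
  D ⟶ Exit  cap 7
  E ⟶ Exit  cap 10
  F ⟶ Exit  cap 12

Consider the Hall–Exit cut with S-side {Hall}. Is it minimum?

Yes — it is a minimum cut (capacity 16).

Given cut capacity: 5 + 4 + 7 = 16.
Augment Hall→A→D→Exit: bottleneck 3, flow now 3.
Augment Hall→A→E→Exit: bottleneck 2, flow now 5.
Augment Hall→B→D→Exit: bottleneck 4, flow now 9.
Augment Hall→C→F→Exit: bottleneck 2, flow now 11.
Augment Hall→C→D→A→E→Exit: bottleneck 3, flow now 14. (uses reverse residual edge)
Augment Hall→C→D→B→F→Exit: bottleneck 2, flow now 16. (uses reverse residual edge)
No augmenting path remains; maximum flow = 16.
Cut capacity 16 equals the max flow, so it is a minimum cut.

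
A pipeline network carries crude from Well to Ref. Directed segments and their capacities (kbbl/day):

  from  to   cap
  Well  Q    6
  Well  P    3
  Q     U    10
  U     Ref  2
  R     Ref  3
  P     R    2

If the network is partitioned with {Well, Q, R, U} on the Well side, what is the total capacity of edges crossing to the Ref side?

8

Edges leaving {Well, Q, R, U}: Well→P (3), R→Ref (3), U→Ref (2).
Cut capacity = 3 + 3 + 2 = 8.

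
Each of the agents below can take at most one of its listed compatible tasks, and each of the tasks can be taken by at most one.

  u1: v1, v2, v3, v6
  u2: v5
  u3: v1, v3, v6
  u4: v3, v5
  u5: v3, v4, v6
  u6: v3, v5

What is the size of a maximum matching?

Unit-capacity flow: source→left, listed edges, right→sink; max matching = max flow.
Augmenting path u1→v1 (+1); matched 1.
Augmenting path u2→v5 (+1); matched 2.
Augmenting path u3→v3 (+1); matched 3.
Augmenting path u5→v4 (+1); matched 4.
Augmenting path u4→v3→u3→v6 (+1); matched 5.
No augmenting path remains; maximum matching = 5.
König certificate: {u1, u3, u5, v3, v5} is a vertex cover of size 5 (every listed pair touches it), so no matching can be larger.

5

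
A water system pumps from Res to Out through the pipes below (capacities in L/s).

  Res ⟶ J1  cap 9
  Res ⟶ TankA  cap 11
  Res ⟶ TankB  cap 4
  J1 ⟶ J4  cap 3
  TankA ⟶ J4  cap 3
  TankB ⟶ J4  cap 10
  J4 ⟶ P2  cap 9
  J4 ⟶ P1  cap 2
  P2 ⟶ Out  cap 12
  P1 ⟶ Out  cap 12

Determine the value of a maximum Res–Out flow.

Augment Res→J1→J4→P2→Out: bottleneck 3, flow now 3.
Augment Res→TankA→J4→P2→Out: bottleneck 3, flow now 6.
Augment Res→TankB→J4→P2→Out: bottleneck 3, flow now 9.
Augment Res→TankB→J4→P1→Out: bottleneck 1, flow now 10.
No augmenting path remains; maximum flow = 10.
In the residual graph, reachable from Res: {Res, J1, TankA}.
Min-cut edges: Res→TankB (4), J1→J4 (3), TankA→J4 (3); capacity 4 + 3 + 3 = 10.
This cut is saturated, so no flow can exceed 10.

10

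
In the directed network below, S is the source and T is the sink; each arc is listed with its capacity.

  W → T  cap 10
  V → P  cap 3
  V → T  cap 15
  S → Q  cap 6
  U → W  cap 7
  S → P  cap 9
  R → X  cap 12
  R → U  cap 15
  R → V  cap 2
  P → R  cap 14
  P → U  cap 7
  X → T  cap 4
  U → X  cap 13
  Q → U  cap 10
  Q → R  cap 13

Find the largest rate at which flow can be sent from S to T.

Augment S→P→R→V→T: bottleneck 2, flow now 2.
Augment S→P→R→X→T: bottleneck 4, flow now 6.
Augment S→P→U→W→T: bottleneck 3, flow now 9.
Augment S→Q→U→W→T: bottleneck 4, flow now 13.
No augmenting path remains; maximum flow = 13.
In the residual graph, reachable from S: {S, P, Q, R, U, X}.
Min-cut edges: R→V (2), U→W (7), X→T (4); capacity 2 + 7 + 4 = 13.
This cut is saturated, so no flow can exceed 13.

13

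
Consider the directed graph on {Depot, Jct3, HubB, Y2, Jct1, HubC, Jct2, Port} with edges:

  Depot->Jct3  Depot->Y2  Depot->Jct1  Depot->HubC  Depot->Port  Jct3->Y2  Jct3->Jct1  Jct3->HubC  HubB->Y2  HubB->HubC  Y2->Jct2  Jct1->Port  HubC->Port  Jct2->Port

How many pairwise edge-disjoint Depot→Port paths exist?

4

Assign every edge capacity 1; by Menger, the answer equals the max flow.
Path Depot→Port (+1); total 1.
Path Depot→Jct1→Port (+1); total 2.
Path Depot→HubC→Port (+1); total 3.
Path Depot→Y2→Jct2→Port (+1); total 4.
No residual Depot→Port path; max flow = 4.
Certifying cut of size 4: {Depot→Port, HubC→Port, Jct1→Port, Y2→Jct2}.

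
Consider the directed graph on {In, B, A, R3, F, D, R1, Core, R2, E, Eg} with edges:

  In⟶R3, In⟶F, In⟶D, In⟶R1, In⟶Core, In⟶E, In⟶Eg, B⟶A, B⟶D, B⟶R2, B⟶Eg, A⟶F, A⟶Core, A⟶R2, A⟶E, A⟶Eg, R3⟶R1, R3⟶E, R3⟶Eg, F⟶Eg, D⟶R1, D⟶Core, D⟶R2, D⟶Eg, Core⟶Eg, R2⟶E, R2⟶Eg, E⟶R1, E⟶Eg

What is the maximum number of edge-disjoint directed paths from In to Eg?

6

Assign every edge capacity 1; by Menger, the answer equals the max flow.
Path In→Eg (+1); total 1.
Path In→R3→Eg (+1); total 2.
Path In→F→Eg (+1); total 3.
Path In→D→Eg (+1); total 4.
Path In→Core→Eg (+1); total 5.
Path In→E→Eg (+1); total 6.
No residual In→Eg path; max flow = 6.
Certifying cut of size 6: {In→Core, In→D, In→E, In→Eg, In→F, In→R3}.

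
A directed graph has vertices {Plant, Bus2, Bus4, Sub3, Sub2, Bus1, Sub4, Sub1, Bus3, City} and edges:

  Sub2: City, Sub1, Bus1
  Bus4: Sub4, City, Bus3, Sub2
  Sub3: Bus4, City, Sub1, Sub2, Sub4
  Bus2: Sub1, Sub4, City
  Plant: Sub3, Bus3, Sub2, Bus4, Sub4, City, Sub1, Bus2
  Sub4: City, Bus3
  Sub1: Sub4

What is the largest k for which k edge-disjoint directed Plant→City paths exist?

Assign every edge capacity 1; by Menger, the answer equals the max flow.
Path Plant→City (+1); total 1.
Path Plant→Bus2→City (+1); total 2.
Path Plant→Bus4→City (+1); total 3.
Path Plant→Sub3→City (+1); total 4.
Path Plant→Sub2→City (+1); total 5.
Path Plant→Sub4→City (+1); total 6.
No residual Plant→City path; max flow = 6.
Certifying cut of size 6: {Plant→Bus2, Plant→Bus4, Plant→City, Plant→Sub2, Plant→Sub3, Sub4→City}.

6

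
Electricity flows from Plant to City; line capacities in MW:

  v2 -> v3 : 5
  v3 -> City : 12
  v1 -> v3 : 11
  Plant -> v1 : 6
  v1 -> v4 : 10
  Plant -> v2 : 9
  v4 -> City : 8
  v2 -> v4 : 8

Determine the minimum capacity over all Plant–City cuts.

15

Augment Plant→v1→v3→City: bottleneck 6, flow now 6.
Augment Plant→v2→v3→City: bottleneck 5, flow now 11.
Augment Plant→v2→v4→City: bottleneck 4, flow now 15.
No augmenting path remains; maximum flow = 15.
By max-flow min-cut, the minimum cut capacity equals the max flow.
In the residual graph, reachable from Plant: {Plant}.
Min-cut edges: Plant→v1 (6), Plant→v2 (9); capacity 6 + 9 = 15.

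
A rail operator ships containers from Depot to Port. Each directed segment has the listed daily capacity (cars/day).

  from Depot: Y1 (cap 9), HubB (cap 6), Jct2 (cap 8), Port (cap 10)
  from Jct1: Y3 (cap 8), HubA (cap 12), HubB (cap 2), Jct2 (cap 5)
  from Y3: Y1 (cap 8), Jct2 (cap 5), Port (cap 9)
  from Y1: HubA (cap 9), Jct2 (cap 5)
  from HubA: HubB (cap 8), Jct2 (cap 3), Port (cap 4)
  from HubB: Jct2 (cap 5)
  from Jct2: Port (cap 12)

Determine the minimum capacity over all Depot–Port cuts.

Augment Depot→Port: bottleneck 10, flow now 10.
Augment Depot→Jct2→Port: bottleneck 8, flow now 18.
Augment Depot→Y1→HubA→Port: bottleneck 4, flow now 22.
Augment Depot→Y1→Jct2→Port: bottleneck 4, flow now 26.
No augmenting path remains; maximum flow = 26.
By max-flow min-cut, the minimum cut capacity equals the max flow.
In the residual graph, reachable from Depot: {Depot, Y1, HubA, HubB, Jct2}.
Min-cut edges: Depot→Port (10), HubA→Port (4), Jct2→Port (12); capacity 10 + 4 + 12 = 26.

26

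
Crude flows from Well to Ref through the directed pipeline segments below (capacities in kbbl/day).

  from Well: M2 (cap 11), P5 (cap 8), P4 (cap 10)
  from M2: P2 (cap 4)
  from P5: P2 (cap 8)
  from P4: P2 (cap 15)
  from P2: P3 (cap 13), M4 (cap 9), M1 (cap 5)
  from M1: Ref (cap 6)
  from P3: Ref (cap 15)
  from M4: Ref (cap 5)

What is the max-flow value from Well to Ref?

Augment Well→M2→P2→M1→Ref: bottleneck 4, flow now 4.
Augment Well→P5→P2→M1→Ref: bottleneck 1, flow now 5.
Augment Well→P5→P2→P3→Ref: bottleneck 7, flow now 12.
Augment Well→P4→P2→P3→Ref: bottleneck 6, flow now 18.
Augment Well→P4→P2→M4→Ref: bottleneck 4, flow now 22.
No augmenting path remains; maximum flow = 22.
In the residual graph, reachable from Well: {Well, M2}.
Min-cut edges: Well→P5 (8), Well→P4 (10), M2→P2 (4); capacity 8 + 10 + 4 = 22.
This cut is saturated, so no flow can exceed 22.

22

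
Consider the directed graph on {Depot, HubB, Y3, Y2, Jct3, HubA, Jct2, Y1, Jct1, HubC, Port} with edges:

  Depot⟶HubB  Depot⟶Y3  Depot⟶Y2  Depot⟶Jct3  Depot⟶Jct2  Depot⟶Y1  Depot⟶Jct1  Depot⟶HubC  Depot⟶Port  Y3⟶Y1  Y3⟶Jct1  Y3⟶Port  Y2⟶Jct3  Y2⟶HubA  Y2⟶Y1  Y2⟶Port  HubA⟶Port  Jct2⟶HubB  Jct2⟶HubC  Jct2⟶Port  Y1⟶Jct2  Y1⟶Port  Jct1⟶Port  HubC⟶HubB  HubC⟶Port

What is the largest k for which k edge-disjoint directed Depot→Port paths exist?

Assign every edge capacity 1; by Menger, the answer equals the max flow.
Path Depot→Port (+1); total 1.
Path Depot→Y3→Port (+1); total 2.
Path Depot→Y2→Port (+1); total 3.
Path Depot→Jct2→Port (+1); total 4.
Path Depot→Y1→Port (+1); total 5.
Path Depot→Jct1→Port (+1); total 6.
Path Depot→HubC→Port (+1); total 7.
No residual Depot→Port path; max flow = 7.
Certifying cut of size 7: {Depot→HubC, Depot→Jct1, Depot→Jct2, Depot→Port, Depot→Y1, Depot→Y2, Depot→Y3}.

7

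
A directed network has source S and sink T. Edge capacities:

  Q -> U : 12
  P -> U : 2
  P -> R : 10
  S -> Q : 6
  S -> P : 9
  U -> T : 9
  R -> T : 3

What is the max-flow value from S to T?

11

Augment S→P→R→T: bottleneck 3, flow now 3.
Augment S→P→U→T: bottleneck 2, flow now 5.
Augment S→Q→U→T: bottleneck 6, flow now 11.
No augmenting path remains; maximum flow = 11.
In the residual graph, reachable from S: {S, P, R}.
Min-cut edges: S→Q (6), P→U (2), R→T (3); capacity 6 + 2 + 3 = 11.
This cut is saturated, so no flow can exceed 11.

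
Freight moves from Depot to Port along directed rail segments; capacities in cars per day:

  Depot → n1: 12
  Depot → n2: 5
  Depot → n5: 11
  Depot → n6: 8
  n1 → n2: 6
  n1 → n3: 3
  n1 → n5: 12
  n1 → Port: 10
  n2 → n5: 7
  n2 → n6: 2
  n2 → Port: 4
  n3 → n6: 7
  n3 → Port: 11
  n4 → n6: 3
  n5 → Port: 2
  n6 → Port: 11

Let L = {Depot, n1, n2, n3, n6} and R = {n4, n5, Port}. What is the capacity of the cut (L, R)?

66

Edges leaving {Depot, n1, n2, n3, n6}: Depot→n5 (11), n1→n5 (12), n1→Port (10), n2→n5 (7), n2→Port (4), n3→Port (11), n6→Port (11).
Cut capacity = 11 + 12 + 10 + 7 + 4 + 11 + 11 = 66.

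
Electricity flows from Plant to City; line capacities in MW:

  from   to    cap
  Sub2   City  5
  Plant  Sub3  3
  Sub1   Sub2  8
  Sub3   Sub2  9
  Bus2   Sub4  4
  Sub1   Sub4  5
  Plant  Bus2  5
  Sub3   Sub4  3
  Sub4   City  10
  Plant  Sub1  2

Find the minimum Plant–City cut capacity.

Augment Plant→Bus2→Sub4→City: bottleneck 4, flow now 4.
Augment Plant→Sub3→Sub4→City: bottleneck 3, flow now 7.
Augment Plant→Sub1→Sub4→City: bottleneck 2, flow now 9.
No augmenting path remains; maximum flow = 9.
By max-flow min-cut, the minimum cut capacity equals the max flow.
In the residual graph, reachable from Plant: {Plant, Bus2}.
Min-cut edges: Plant→Sub3 (3), Plant→Sub1 (2), Bus2→Sub4 (4); capacity 3 + 2 + 4 = 9.

9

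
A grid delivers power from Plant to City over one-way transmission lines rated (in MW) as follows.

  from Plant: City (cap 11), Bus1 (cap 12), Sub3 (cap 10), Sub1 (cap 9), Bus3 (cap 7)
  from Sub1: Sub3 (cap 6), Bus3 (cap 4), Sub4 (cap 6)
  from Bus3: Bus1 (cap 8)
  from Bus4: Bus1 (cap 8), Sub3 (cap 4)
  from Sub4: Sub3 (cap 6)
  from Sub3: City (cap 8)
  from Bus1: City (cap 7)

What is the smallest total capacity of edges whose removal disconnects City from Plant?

Augment Plant→City: bottleneck 11, flow now 11.
Augment Plant→Sub3→City: bottleneck 8, flow now 19.
Augment Plant→Bus1→City: bottleneck 7, flow now 26.
No augmenting path remains; maximum flow = 26.
By max-flow min-cut, the minimum cut capacity equals the max flow.
In the residual graph, reachable from Plant: {Plant, Sub1, Bus3, Sub4, Sub3, Bus1}.
Min-cut edges: Plant→City (11), Sub3→City (8), Bus1→City (7); capacity 11 + 8 + 7 = 26.

26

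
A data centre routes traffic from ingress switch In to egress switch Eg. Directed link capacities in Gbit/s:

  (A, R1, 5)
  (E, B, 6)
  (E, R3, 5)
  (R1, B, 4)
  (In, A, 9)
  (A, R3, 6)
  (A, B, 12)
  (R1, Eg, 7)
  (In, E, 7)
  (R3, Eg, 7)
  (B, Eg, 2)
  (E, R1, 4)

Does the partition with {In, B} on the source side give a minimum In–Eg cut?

Given cut capacity: 9 + 7 + 2 = 18.
Augment In→A→R1→Eg: bottleneck 5, flow now 5.
Augment In→A→B→Eg: bottleneck 2, flow now 7.
Augment In→A→R3→Eg: bottleneck 2, flow now 9.
Augment In→E→R1→Eg: bottleneck 2, flow now 11.
Augment In→E→R3→Eg: bottleneck 5, flow now 16.
No augmenting path remains; maximum flow = 16.
In the residual graph, reachable from In: {In}.
Min-cut edges: In→A (9), In→E (7); capacity 9 + 7 = 16.
Cut capacity 18 exceeds the max flow 16, so it is not minimum.

No — its capacity is 18, but the minimum cut has capacity 16.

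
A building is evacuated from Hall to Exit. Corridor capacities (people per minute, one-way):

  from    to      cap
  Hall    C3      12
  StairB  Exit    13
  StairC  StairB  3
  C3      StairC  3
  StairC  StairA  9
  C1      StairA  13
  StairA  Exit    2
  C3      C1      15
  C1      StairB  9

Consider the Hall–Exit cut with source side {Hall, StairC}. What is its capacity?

24

Edges leaving {Hall, StairC}: Hall→C3 (12), StairC→StairB (3), StairC→StairA (9).
Cut capacity = 12 + 3 + 9 = 24.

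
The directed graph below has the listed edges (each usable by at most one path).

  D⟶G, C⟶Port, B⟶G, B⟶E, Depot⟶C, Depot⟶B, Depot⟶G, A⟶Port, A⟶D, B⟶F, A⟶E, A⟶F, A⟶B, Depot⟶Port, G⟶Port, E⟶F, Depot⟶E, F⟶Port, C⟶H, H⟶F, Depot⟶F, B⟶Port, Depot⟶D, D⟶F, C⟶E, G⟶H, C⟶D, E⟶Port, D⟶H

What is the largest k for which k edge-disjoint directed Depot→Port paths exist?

6

Assign every edge capacity 1; by Menger, the answer equals the max flow.
Path Depot→Port (+1); total 1.
Path Depot→B→Port (+1); total 2.
Path Depot→C→Port (+1); total 3.
Path Depot→E→Port (+1); total 4.
Path Depot→F→Port (+1); total 5.
Path Depot→G→Port (+1); total 6.
No residual Depot→Port path; max flow = 6.
Certifying cut of size 6: {Depot→B, Depot→C, Depot→E, Depot→Port, F→Port, G→Port}.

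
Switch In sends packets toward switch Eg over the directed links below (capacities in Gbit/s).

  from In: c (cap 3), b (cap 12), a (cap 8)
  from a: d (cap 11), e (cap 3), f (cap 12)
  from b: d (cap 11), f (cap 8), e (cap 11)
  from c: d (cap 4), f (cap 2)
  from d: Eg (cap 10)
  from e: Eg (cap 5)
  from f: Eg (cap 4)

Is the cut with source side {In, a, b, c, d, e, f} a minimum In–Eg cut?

Given cut capacity: 10 + 5 + 4 = 19.
Augment In→a→d→Eg: bottleneck 8, flow now 8.
Augment In→b→d→Eg: bottleneck 2, flow now 10.
Augment In→b→e→Eg: bottleneck 5, flow now 15.
Augment In→b→f→Eg: bottleneck 4, flow now 19.
No augmenting path remains; maximum flow = 19.
Cut capacity 19 equals the max flow, so it is a minimum cut.

Yes — it is a minimum cut (capacity 19).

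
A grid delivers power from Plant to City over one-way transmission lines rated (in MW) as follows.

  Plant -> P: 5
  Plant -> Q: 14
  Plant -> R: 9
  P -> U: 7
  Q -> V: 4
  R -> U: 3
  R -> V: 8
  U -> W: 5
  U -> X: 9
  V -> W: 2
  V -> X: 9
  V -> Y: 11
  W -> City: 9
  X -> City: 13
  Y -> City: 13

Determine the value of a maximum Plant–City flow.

18

Augment Plant→P→U→W→City: bottleneck 5, flow now 5.
Augment Plant→Q→V→W→City: bottleneck 2, flow now 7.
Augment Plant→Q→V→X→City: bottleneck 2, flow now 9.
Augment Plant→R→U→X→City: bottleneck 3, flow now 12.
Augment Plant→R→V→X→City: bottleneck 6, flow now 18.
No augmenting path remains; maximum flow = 18.
In the residual graph, reachable from Plant: {Plant, Q}.
Min-cut edges: Plant→P (5), Plant→R (9), Q→V (4); capacity 5 + 9 + 4 = 18.
This cut is saturated, so no flow can exceed 18.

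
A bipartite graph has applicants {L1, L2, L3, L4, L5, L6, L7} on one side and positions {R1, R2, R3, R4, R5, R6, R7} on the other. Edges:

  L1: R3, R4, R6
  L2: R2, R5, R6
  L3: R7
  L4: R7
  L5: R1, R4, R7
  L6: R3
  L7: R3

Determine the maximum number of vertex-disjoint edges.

5

Unit-capacity flow: source→left, listed edges, right→sink; max matching = max flow.
Augmenting path L1→R3 (+1); matched 1.
Augmenting path L2→R2 (+1); matched 2.
Augmenting path L3→R7 (+1); matched 3.
Augmenting path L5→R1 (+1); matched 4.
Augmenting path L6→R3→L1→R4 (+1); matched 5.
No augmenting path remains; maximum matching = 5.
König certificate: {L1, L2, L5, R3, R7} is a vertex cover of size 5 (every listed pair touches it), so no matching can be larger.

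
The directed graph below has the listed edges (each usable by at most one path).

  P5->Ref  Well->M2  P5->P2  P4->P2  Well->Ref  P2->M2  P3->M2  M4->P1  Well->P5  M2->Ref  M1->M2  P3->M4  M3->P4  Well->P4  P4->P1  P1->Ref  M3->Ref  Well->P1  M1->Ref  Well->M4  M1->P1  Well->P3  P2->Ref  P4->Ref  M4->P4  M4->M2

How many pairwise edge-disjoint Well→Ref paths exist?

6

Assign every edge capacity 1; by Menger, the answer equals the max flow.
Path Well→Ref (+1); total 1.
Path Well→P5→Ref (+1); total 2.
Path Well→P4→Ref (+1); total 3.
Path Well→P1→Ref (+1); total 4.
Path Well→M2→Ref (+1); total 5.
Path Well→M4→P4→P2→Ref (+1); total 6.
No residual Well→Ref path; max flow = 6.
Certifying cut of size 6: {M2→Ref, M4→P4, P1→Ref, Well→P4, Well→P5, Well→Ref}.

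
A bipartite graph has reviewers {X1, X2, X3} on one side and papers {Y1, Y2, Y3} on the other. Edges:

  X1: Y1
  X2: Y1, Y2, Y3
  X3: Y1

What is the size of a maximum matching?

2

Unit-capacity flow: source→left, listed edges, right→sink; max matching = max flow.
Augmenting path X1→Y1 (+1); matched 1.
Augmenting path X2→Y2 (+1); matched 2.
No augmenting path remains; maximum matching = 2.
König certificate: {X2, Y1} is a vertex cover of size 2 (every listed pair touches it), so no matching can be larger.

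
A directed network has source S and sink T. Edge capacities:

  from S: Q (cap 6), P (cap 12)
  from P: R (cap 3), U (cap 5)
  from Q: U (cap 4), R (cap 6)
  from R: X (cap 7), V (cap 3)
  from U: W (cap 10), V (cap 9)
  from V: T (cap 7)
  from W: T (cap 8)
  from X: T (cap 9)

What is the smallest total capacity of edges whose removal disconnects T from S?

14

Augment S→P→R→V→T: bottleneck 3, flow now 3.
Augment S→P→U→V→T: bottleneck 4, flow now 7.
Augment S→P→U→W→T: bottleneck 1, flow now 8.
Augment S→Q→R→X→T: bottleneck 6, flow now 14.
No augmenting path remains; maximum flow = 14.
By max-flow min-cut, the minimum cut capacity equals the max flow.
In the residual graph, reachable from S: {S, P}.
Min-cut edges: S→Q (6), P→R (3), P→U (5); capacity 6 + 3 + 5 = 14.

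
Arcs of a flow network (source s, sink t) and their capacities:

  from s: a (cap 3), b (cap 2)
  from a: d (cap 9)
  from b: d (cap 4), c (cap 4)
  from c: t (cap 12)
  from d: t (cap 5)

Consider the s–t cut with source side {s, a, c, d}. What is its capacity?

Edges leaving {s, a, c, d}: s→b (2), c→t (12), d→t (5).
Cut capacity = 2 + 12 + 5 = 19.

19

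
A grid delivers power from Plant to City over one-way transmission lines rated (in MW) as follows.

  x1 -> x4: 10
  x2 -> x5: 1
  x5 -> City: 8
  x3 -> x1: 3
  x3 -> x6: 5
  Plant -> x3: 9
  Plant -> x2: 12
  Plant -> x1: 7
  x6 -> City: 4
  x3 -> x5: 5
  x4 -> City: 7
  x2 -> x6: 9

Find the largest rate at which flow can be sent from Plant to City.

Augment Plant→x1→x4→City: bottleneck 7, flow now 7.
Augment Plant→x2→x5→City: bottleneck 1, flow now 8.
Augment Plant→x2→x6→City: bottleneck 4, flow now 12.
Augment Plant→x3→x5→City: bottleneck 5, flow now 17.
No augmenting path remains; maximum flow = 17.
In the residual graph, reachable from Plant: {Plant, x1, x2, x3, x4, x6}.
Min-cut edges: x2→x5 (1), x3→x5 (5), x4→City (7), x6→City (4); capacity 1 + 5 + 7 + 4 = 17.
This cut is saturated, so no flow can exceed 17.

17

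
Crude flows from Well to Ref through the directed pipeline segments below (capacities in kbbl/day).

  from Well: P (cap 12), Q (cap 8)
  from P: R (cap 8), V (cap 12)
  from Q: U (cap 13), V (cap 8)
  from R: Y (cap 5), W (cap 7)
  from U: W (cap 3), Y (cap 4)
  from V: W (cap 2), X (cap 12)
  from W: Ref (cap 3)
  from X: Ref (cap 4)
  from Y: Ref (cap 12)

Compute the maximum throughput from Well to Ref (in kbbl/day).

Augment Well→P→R→W→Ref: bottleneck 3, flow now 3.
Augment Well→P→R→Y→Ref: bottleneck 5, flow now 8.
Augment Well→P→V→X→Ref: bottleneck 4, flow now 12.
Augment Well→Q→U→Y→Ref: bottleneck 4, flow now 16.
No augmenting path remains; maximum flow = 16.
In the residual graph, reachable from Well: {Well, P, Q, R, U, V, W, X}.
Min-cut edges: R→Y (5), U→Y (4), W→Ref (3), X→Ref (4); capacity 5 + 4 + 3 + 4 = 16.
This cut is saturated, so no flow can exceed 16.

16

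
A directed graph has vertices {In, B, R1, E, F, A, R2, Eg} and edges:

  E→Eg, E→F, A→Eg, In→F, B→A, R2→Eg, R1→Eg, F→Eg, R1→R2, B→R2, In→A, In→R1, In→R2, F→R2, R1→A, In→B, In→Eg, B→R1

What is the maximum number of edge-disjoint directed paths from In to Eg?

5

Assign every edge capacity 1; by Menger, the answer equals the max flow.
Path In→Eg (+1); total 1.
Path In→R1→Eg (+1); total 2.
Path In→F→Eg (+1); total 3.
Path In→A→Eg (+1); total 4.
Path In→R2→Eg (+1); total 5.
No residual In→Eg path; max flow = 5.
Certifying cut of size 5: {A→Eg, In→Eg, In→F, R1→Eg, R2→Eg}.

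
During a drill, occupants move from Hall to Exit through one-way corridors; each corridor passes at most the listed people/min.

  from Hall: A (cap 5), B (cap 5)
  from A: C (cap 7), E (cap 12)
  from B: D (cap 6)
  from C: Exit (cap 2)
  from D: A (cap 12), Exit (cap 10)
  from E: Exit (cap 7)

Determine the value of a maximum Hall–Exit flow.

Augment Hall→A→C→Exit: bottleneck 2, flow now 2.
Augment Hall→A→E→Exit: bottleneck 3, flow now 5.
Augment Hall→B→D→Exit: bottleneck 5, flow now 10.
No augmenting path remains; maximum flow = 10.
In the residual graph, reachable from Hall: {Hall}.
Min-cut edges: Hall→A (5), Hall→B (5); capacity 5 + 5 = 10.
This cut is saturated, so no flow can exceed 10.

10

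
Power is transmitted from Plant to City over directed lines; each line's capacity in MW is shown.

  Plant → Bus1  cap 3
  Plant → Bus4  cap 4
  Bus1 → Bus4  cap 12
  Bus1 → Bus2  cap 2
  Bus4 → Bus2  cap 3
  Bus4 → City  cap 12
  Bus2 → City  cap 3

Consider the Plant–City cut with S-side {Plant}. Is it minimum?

Given cut capacity: 3 + 4 = 7.
Augment Plant→Bus4→City: bottleneck 4, flow now 4.
Augment Plant→Bus1→Bus4→City: bottleneck 3, flow now 7.
No augmenting path remains; maximum flow = 7.
Cut capacity 7 equals the max flow, so it is a minimum cut.

Yes — it is a minimum cut (capacity 7).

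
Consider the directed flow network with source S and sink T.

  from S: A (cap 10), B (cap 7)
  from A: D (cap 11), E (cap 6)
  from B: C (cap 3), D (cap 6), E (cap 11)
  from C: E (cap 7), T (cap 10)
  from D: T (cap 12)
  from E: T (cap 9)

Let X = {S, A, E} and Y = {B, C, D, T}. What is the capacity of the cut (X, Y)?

27

Edges leaving {S, A, E}: S→B (7), A→D (11), E→T (9).
Cut capacity = 7 + 11 + 9 = 27.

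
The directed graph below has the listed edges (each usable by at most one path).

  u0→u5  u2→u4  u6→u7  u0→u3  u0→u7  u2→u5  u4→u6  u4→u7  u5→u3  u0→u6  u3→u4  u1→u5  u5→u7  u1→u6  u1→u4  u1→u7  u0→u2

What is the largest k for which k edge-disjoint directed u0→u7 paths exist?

4

Assign every edge capacity 1; by Menger, the answer equals the max flow.
Path u0→u7 (+1); total 1.
Path u0→u5→u7 (+1); total 2.
Path u0→u6→u7 (+1); total 3.
Path u0→u2→u4→u7 (+1); total 4.
No residual u0→u7 path; max flow = 4.
Certifying cut of size 4: {u0→u7, u4→u7, u5→u7, u6→u7}.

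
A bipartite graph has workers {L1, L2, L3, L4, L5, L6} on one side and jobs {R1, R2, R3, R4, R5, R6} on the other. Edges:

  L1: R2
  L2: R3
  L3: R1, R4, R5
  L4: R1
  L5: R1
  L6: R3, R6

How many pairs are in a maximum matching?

Unit-capacity flow: source→left, listed edges, right→sink; max matching = max flow.
Augmenting path L1→R2 (+1); matched 1.
Augmenting path L2→R3 (+1); matched 2.
Augmenting path L3→R1 (+1); matched 3.
Augmenting path L6→R6 (+1); matched 4.
Augmenting path L4→R1→L3→R4 (+1); matched 5.
No augmenting path remains; maximum matching = 5.
König certificate: {L1, L2, L3, L6, R1} is a vertex cover of size 5 (every listed pair touches it), so no matching can be larger.

5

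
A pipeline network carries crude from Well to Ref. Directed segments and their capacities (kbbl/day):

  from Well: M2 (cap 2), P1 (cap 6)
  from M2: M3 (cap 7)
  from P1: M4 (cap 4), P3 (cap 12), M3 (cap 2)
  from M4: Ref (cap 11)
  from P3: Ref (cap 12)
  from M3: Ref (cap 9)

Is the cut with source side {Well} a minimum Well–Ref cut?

Given cut capacity: 2 + 6 = 8.
Augment Well→M2→M3→Ref: bottleneck 2, flow now 2.
Augment Well→P1→M4→Ref: bottleneck 4, flow now 6.
Augment Well→P1→P3→Ref: bottleneck 2, flow now 8.
No augmenting path remains; maximum flow = 8.
Cut capacity 8 equals the max flow, so it is a minimum cut.

Yes — it is a minimum cut (capacity 8).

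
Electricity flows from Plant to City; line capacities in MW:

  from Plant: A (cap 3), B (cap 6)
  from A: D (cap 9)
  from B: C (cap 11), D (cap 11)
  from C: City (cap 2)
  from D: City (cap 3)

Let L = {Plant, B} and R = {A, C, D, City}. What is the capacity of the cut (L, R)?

Edges leaving {Plant, B}: Plant→A (3), B→C (11), B→D (11).
Cut capacity = 3 + 11 + 11 = 25.

25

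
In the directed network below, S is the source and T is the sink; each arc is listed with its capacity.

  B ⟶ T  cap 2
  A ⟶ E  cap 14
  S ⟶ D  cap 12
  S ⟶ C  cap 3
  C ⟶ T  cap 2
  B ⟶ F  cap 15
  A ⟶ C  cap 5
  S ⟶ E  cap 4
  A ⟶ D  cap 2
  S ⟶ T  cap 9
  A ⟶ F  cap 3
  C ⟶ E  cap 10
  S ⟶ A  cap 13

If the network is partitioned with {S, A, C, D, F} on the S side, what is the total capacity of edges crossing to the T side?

Edges leaving {S, A, C, D, F}: S→E (4), S→T (9), A→E (14), C→E (10), C→T (2).
Cut capacity = 4 + 9 + 14 + 10 + 2 = 39.

39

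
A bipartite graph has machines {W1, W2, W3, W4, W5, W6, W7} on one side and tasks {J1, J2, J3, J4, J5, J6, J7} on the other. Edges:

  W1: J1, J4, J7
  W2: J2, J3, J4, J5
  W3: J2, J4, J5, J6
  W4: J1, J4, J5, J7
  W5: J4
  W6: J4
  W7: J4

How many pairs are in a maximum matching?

Unit-capacity flow: source→left, listed edges, right→sink; max matching = max flow.
Augmenting path W1→J1 (+1); matched 1.
Augmenting path W2→J2 (+1); matched 2.
Augmenting path W3→J4 (+1); matched 3.
Augmenting path W4→J5 (+1); matched 4.
Augmenting path W5→J4→W3→J6 (+1); matched 5.
No augmenting path remains; maximum matching = 5.
König certificate: {W1, W2, W3, W4, J4} is a vertex cover of size 5 (every listed pair touches it), so no matching can be larger.

5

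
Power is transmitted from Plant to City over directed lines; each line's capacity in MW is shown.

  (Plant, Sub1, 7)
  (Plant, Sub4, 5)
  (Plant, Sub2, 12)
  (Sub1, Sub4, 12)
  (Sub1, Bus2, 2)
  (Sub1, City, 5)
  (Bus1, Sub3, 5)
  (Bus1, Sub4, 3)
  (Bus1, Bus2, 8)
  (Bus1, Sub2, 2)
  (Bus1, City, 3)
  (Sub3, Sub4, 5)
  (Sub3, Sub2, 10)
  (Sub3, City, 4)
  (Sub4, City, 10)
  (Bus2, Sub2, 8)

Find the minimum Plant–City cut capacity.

Augment Plant→Sub1→City: bottleneck 5, flow now 5.
Augment Plant→Sub4→City: bottleneck 5, flow now 10.
Augment Plant→Sub1→Sub4→City: bottleneck 2, flow now 12.
No augmenting path remains; maximum flow = 12.
By max-flow min-cut, the minimum cut capacity equals the max flow.
In the residual graph, reachable from Plant: {Plant, Sub2}.
Min-cut edges: Plant→Sub1 (7), Plant→Sub4 (5); capacity 7 + 5 = 12.

12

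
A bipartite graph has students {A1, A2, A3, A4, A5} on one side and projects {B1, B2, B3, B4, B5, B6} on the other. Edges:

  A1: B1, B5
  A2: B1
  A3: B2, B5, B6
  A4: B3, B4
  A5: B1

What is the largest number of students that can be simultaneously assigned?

Unit-capacity flow: source→left, listed edges, right→sink; max matching = max flow.
Augmenting path A1→B1 (+1); matched 1.
Augmenting path A3→B2 (+1); matched 2.
Augmenting path A4→B3 (+1); matched 3.
Augmenting path A2→B1→A1→B5 (+1); matched 4.
No augmenting path remains; maximum matching = 4.
König certificate: {A1, A3, A4, B1} is a vertex cover of size 4 (every listed pair touches it), so no matching can be larger.

4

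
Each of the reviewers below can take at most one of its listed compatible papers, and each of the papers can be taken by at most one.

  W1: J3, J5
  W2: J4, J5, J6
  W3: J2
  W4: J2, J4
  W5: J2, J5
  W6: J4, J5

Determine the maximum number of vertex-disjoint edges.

5

Unit-capacity flow: source→left, listed edges, right→sink; max matching = max flow.
Augmenting path W1→J3 (+1); matched 1.
Augmenting path W2→J4 (+1); matched 2.
Augmenting path W3→J2 (+1); matched 3.
Augmenting path W5→J5 (+1); matched 4.
Augmenting path W4→J4→W2→J6 (+1); matched 5.
No augmenting path remains; maximum matching = 5.
König certificate: {W1, W2, J2, J4, J5} is a vertex cover of size 5 (every listed pair touches it), so no matching can be larger.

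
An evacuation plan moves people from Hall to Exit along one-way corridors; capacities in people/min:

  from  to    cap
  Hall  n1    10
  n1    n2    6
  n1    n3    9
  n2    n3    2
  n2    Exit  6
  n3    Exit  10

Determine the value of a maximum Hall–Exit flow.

10

Augment Hall→n1→n2→Exit: bottleneck 6, flow now 6.
Augment Hall→n1→n3→Exit: bottleneck 4, flow now 10.
No augmenting path remains; maximum flow = 10.
In the residual graph, reachable from Hall: {Hall}.
Min-cut edges: Hall→n1 (10); capacity 10 = 10.
This cut is saturated, so no flow can exceed 10.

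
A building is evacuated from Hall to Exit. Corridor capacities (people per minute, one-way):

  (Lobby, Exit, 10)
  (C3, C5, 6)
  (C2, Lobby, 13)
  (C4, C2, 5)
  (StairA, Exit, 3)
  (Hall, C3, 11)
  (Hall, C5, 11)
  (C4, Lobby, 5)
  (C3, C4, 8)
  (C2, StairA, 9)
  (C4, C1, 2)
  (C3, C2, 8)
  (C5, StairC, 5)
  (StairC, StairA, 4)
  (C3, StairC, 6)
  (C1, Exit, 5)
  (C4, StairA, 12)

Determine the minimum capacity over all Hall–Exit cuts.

14

Augment Hall→C3→StairC→StairA→Exit: bottleneck 3, flow now 3.
Augment Hall→C3→C4→Lobby→Exit: bottleneck 5, flow now 8.
Augment Hall→C3→C4→C1→Exit: bottleneck 2, flow now 10.
Augment Hall→C3→C2→Lobby→Exit: bottleneck 1, flow now 11.
Augment Hall→C5→StairC→C3→C2→Lobby→Exit: bottleneck 3, flow now 14. (uses reverse residual edge)
No augmenting path remains; maximum flow = 14.
By max-flow min-cut, the minimum cut capacity equals the max flow.
In the residual graph, reachable from Hall: {Hall, C5, StairC, StairA}.
Min-cut edges: Hall→C3 (11), StairA→Exit (3); capacity 11 + 3 = 14.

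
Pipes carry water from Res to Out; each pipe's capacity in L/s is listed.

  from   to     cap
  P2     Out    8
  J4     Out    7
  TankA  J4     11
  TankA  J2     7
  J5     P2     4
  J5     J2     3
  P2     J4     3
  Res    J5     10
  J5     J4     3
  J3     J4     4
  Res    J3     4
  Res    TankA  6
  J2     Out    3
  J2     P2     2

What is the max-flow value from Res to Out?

16

Augment Res→J5→P2→Out: bottleneck 4, flow now 4.
Augment Res→J5→J2→Out: bottleneck 3, flow now 7.
Augment Res→J5→J4→Out: bottleneck 3, flow now 10.
Augment Res→TankA→J4→Out: bottleneck 4, flow now 14.
Augment Res→TankA→J2→P2→Out: bottleneck 2, flow now 16.
No augmenting path remains; maximum flow = 16.
In the residual graph, reachable from Res: {Res, J5, TankA, J3, J2, J4}.
Min-cut edges: J5→P2 (4), J2→P2 (2), J2→Out (3), J4→Out (7); capacity 4 + 2 + 3 + 7 = 16.
This cut is saturated, so no flow can exceed 16.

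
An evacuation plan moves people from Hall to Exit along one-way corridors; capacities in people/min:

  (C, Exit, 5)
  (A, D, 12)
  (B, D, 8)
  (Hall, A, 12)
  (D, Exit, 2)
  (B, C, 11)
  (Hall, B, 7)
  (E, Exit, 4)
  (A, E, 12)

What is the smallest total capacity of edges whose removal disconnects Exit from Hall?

Augment Hall→A→D→Exit: bottleneck 2, flow now 2.
Augment Hall→A→E→Exit: bottleneck 4, flow now 6.
Augment Hall→B→C→Exit: bottleneck 5, flow now 11.
No augmenting path remains; maximum flow = 11.
By max-flow min-cut, the minimum cut capacity equals the max flow.
In the residual graph, reachable from Hall: {Hall, A, B, C, D, E}.
Min-cut edges: C→Exit (5), D→Exit (2), E→Exit (4); capacity 5 + 2 + 4 = 11.

11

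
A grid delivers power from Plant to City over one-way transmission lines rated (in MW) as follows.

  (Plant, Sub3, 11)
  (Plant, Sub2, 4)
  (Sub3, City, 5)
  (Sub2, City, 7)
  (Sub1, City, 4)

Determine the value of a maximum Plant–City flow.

Augment Plant→Sub3→City: bottleneck 5, flow now 5.
Augment Plant→Sub2→City: bottleneck 4, flow now 9.
No augmenting path remains; maximum flow = 9.
In the residual graph, reachable from Plant: {Plant, Sub3}.
Min-cut edges: Plant→Sub2 (4), Sub3→City (5); capacity 4 + 5 = 9.
This cut is saturated, so no flow can exceed 9.

9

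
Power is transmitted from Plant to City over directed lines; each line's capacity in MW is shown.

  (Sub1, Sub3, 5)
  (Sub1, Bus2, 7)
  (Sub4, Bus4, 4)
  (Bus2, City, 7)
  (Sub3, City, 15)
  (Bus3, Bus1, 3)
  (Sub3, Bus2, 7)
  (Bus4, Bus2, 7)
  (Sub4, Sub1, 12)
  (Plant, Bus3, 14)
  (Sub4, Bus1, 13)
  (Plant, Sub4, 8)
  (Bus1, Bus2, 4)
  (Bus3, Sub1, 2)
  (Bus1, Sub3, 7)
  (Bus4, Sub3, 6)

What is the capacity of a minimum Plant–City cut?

13

Augment Plant→Sub4→Sub1→Bus2→City: bottleneck 7, flow now 7.
Augment Plant→Sub4→Sub1→Sub3→City: bottleneck 1, flow now 8.
Augment Plant→Bus3→Sub1→Sub3→City: bottleneck 2, flow now 10.
Augment Plant→Bus3→Bus1→Sub3→City: bottleneck 3, flow now 13.
No augmenting path remains; maximum flow = 13.
By max-flow min-cut, the minimum cut capacity equals the max flow.
In the residual graph, reachable from Plant: {Plant, Bus3}.
Min-cut edges: Plant→Sub4 (8), Bus3→Sub1 (2), Bus3→Bus1 (3); capacity 8 + 2 + 3 = 13.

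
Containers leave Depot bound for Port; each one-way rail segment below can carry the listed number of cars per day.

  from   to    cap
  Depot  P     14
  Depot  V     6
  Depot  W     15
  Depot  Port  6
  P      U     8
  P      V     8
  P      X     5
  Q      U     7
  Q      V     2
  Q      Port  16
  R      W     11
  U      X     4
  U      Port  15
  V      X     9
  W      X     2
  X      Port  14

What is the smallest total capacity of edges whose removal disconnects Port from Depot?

Augment Depot→Port: bottleneck 6, flow now 6.
Augment Depot→P→U→Port: bottleneck 8, flow now 14.
Augment Depot→P→X→Port: bottleneck 5, flow now 19.
Augment Depot→V→X→Port: bottleneck 6, flow now 25.
Augment Depot→W→X→Port: bottleneck 2, flow now 27.
Augment Depot→P→V→X→Port: bottleneck 1, flow now 28.
No augmenting path remains; maximum flow = 28.
By max-flow min-cut, the minimum cut capacity equals the max flow.
In the residual graph, reachable from Depot: {Depot, W}.
Min-cut edges: Depot→P (14), Depot→V (6), Depot→Port (6), W→X (2); capacity 14 + 6 + 6 + 2 = 28.

28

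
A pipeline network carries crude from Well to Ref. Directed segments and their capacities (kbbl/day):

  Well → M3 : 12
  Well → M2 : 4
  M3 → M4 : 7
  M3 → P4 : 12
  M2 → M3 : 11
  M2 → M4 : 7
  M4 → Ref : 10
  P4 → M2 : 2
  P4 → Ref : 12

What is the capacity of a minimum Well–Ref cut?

16

Augment Well→M3→M4→Ref: bottleneck 7, flow now 7.
Augment Well→M3→P4→Ref: bottleneck 5, flow now 12.
Augment Well→M2→M4→Ref: bottleneck 3, flow now 15.
Augment Well→M2→M3→P4→Ref: bottleneck 1, flow now 16.
No augmenting path remains; maximum flow = 16.
By max-flow min-cut, the minimum cut capacity equals the max flow.
In the residual graph, reachable from Well: {Well}.
Min-cut edges: Well→M3 (12), Well→M2 (4); capacity 12 + 4 = 16.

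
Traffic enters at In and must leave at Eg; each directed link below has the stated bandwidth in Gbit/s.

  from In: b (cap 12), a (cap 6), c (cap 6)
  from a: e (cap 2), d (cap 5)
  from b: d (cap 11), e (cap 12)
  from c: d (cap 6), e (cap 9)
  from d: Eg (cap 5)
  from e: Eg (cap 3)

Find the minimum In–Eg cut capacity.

8

Augment In→a→d→Eg: bottleneck 5, flow now 5.
Augment In→a→e→Eg: bottleneck 1, flow now 6.
Augment In→b→e→Eg: bottleneck 2, flow now 8.
No augmenting path remains; maximum flow = 8.
By max-flow min-cut, the minimum cut capacity equals the max flow.
In the residual graph, reachable from In: {In, a, b, c, d, e}.
Min-cut edges: d→Eg (5), e→Eg (3); capacity 5 + 3 = 8.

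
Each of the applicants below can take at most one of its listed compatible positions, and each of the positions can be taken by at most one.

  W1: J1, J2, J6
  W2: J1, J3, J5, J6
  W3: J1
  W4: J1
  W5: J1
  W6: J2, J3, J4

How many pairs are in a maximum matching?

4

Unit-capacity flow: source→left, listed edges, right→sink; max matching = max flow.
Augmenting path W1→J1 (+1); matched 1.
Augmenting path W2→J3 (+1); matched 2.
Augmenting path W6→J2 (+1); matched 3.
Augmenting path W3→J1→W1→J6 (+1); matched 4.
No augmenting path remains; maximum matching = 4.
König certificate: {W1, W2, W6, J1} is a vertex cover of size 4 (every listed pair touches it), so no matching can be larger.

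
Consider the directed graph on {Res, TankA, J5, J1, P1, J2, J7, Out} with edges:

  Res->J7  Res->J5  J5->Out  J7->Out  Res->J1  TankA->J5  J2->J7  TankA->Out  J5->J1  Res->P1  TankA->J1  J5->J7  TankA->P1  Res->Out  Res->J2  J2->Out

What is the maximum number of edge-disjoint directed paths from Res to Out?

4

Assign every edge capacity 1; by Menger, the answer equals the max flow.
Path Res→Out (+1); total 1.
Path Res→J5→Out (+1); total 2.
Path Res→J2→Out (+1); total 3.
Path Res→J7→Out (+1); total 4.
No residual Res→Out path; max flow = 4.
Certifying cut of size 4: {Res→J2, Res→J5, Res→J7, Res→Out}.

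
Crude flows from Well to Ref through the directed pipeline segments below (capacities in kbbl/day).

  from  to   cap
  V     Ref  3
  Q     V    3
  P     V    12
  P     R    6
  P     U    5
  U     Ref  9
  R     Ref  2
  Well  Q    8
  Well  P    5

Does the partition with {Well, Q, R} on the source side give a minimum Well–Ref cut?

Given cut capacity: 5 + 3 + 2 = 10.
Augment Well→P→R→Ref: bottleneck 2, flow now 2.
Augment Well→P→U→Ref: bottleneck 3, flow now 5.
Augment Well→Q→V→Ref: bottleneck 3, flow now 8.
No augmenting path remains; maximum flow = 8.
In the residual graph, reachable from Well: {Well, Q}.
Min-cut edges: Well→P (5), Q→V (3); capacity 5 + 3 = 8.
Cut capacity 10 exceeds the max flow 8, so it is not minimum.

No — its capacity is 10, but the minimum cut has capacity 8.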